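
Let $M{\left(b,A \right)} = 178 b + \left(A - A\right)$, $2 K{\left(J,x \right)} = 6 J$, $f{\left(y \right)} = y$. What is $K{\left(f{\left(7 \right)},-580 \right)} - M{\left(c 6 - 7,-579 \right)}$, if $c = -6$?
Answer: $7675$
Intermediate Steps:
$K{\left(J,x \right)} = 3 J$ ($K{\left(J,x \right)} = \frac{6 J}{2} = 3 J$)
$M{\left(b,A \right)} = 178 b$ ($M{\left(b,A \right)} = 178 b + 0 = 178 b$)
$K{\left(f{\left(7 \right)},-580 \right)} - M{\left(c 6 - 7,-579 \right)} = 3 \cdot 7 - 178 \left(\left(-6\right) 6 - 7\right) = 21 - 178 \left(-36 - 7\right) = 21 - 178 \left(-43\right) = 21 - -7654 = 21 + 7654 = 7675$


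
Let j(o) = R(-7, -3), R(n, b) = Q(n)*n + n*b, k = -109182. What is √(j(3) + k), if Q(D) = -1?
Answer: I*√109154 ≈ 330.38*I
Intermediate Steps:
R(n, b) = -n + b*n (R(n, b) = -n + n*b = -n + b*n)
j(o) = 28 (j(o) = -7*(-1 - 3) = -7*(-4) = 28)
√(j(3) + k) = √(28 - 109182) = √(-109154) = I*√109154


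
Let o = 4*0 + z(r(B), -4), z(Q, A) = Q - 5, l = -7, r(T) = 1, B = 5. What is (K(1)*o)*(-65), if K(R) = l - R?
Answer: -2080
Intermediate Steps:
z(Q, A) = -5 + Q
K(R) = -7 - R
o = -4 (o = 4*0 + (-5 + 1) = 0 - 4 = -4)
(K(1)*o)*(-65) = ((-7 - 1*1)*(-4))*(-65) = ((-7 - 1)*(-4))*(-65) = -8*(-4)*(-65) = 32*(-65) = -2080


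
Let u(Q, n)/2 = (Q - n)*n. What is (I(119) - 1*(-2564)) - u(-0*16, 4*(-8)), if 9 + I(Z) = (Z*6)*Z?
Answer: 89569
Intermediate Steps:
I(Z) = -9 + 6*Z² (I(Z) = -9 + (Z*6)*Z = -9 + (6*Z)*Z = -9 + 6*Z²)
u(Q, n) = 2*n*(Q - n) (u(Q, n) = 2*((Q - n)*n) = 2*(n*(Q - n)) = 2*n*(Q - n))
(I(119) - 1*(-2564)) - u(-0*16, 4*(-8)) = ((-9 + 6*119²) - 1*(-2564)) - 2*4*(-8)*(-0*16 - 4*(-8)) = ((-9 + 6*14161) + 2564) - 2*(-32)*(-1*0 - 1*(-32)) = ((-9 + 84966) + 2564) - 2*(-32)*(0 + 32) = (84957 + 2564) - 2*(-32)*32 = 87521 - 1*(-2048) = 87521 + 2048 = 89569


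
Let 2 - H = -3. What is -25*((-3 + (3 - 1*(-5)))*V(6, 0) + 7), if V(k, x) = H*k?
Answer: -3925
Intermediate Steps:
H = 5 (H = 2 - 1*(-3) = 2 + 3 = 5)
V(k, x) = 5*k
-25*((-3 + (3 - 1*(-5)))*V(6, 0) + 7) = -25*((-3 + (3 - 1*(-5)))*(5*6) + 7) = -25*((-3 + (3 + 5))*30 + 7) = -25*((-3 + 8)*30 + 7) = -25*(5*30 + 7) = -25*(150 + 7) = -25*157 = -3925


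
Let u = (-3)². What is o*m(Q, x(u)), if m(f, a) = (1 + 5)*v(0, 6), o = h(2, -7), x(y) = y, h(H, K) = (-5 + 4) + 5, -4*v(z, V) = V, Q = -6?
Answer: -36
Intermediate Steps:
u = 9
v(z, V) = -V/4
h(H, K) = 4 (h(H, K) = -1 + 5 = 4)
o = 4
m(f, a) = -9 (m(f, a) = (1 + 5)*(-¼*6) = 6*(-3/2) = -9)
o*m(Q, x(u)) = 4*(-9) = -36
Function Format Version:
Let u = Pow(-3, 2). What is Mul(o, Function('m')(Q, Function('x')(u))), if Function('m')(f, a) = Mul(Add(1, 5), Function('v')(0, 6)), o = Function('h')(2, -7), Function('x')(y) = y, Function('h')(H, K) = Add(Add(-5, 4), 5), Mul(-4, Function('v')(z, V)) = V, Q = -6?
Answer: -36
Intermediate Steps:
u = 9
Function('v')(z, V) = Mul(Rational(-1, 4), V)
Function('h')(H, K) = 4 (Function('h')(H, K) = Add(-1, 5) = 4)
o = 4
Function('m')(f, a) = -9 (Function('m')(f, a) = Mul(Add(1, 5), Mul(Rational(-1, 4), 6)) = Mul(6, Rational(-3, 2)) = -9)
Mul(o, Function('m')(Q, Function('x')(u))) = Mul(4, -9) = -36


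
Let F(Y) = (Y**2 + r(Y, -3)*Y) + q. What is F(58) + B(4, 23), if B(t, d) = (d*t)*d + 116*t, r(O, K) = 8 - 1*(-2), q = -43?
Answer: 6481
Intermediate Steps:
r(O, K) = 10 (r(O, K) = 8 + 2 = 10)
B(t, d) = 116*t + t*d**2 (B(t, d) = t*d**2 + 116*t = 116*t + t*d**2)
F(Y) = -43 + Y**2 + 10*Y (F(Y) = (Y**2 + 10*Y) - 43 = -43 + Y**2 + 10*Y)
F(58) + B(4, 23) = (-43 + 58**2 + 10*58) + 4*(116 + 23**2) = (-43 + 3364 + 580) + 4*(116 + 529) = 3901 + 4*645 = 3901 + 2580 = 6481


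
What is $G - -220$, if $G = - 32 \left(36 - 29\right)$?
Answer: $-4$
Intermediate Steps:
$G = -224$ ($G = \left(-32\right) 7 = -224$)
$G - -220 = -224 - -220 = -224 + 220 = -4$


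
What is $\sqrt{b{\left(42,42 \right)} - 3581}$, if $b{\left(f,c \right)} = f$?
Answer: $i \sqrt{3539} \approx 59.49 i$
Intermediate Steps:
$\sqrt{b{\left(42,42 \right)} - 3581} = \sqrt{42 - 3581} = \sqrt{-3539} = i \sqrt{3539}$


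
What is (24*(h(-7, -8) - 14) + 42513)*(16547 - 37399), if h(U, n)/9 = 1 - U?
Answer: -915507060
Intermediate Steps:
h(U, n) = 9 - 9*U (h(U, n) = 9*(1 - U) = 9 - 9*U)
(24*(h(-7, -8) - 14) + 42513)*(16547 - 37399) = (24*((9 - 9*(-7)) - 14) + 42513)*(16547 - 37399) = (24*((9 + 63) - 14) + 42513)*(-20852) = (24*(72 - 14) + 42513)*(-20852) = (24*58 + 42513)*(-20852) = (1392 + 42513)*(-20852) = 43905*(-20852) = -915507060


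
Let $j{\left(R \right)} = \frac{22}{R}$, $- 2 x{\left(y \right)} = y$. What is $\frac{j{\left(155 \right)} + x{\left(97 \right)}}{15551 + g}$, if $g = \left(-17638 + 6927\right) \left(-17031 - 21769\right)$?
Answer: $- \frac{4997}{42945576270} \approx -1.1636 \cdot 10^{-7}$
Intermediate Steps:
$x{\left(y \right)} = - \frac{y}{2}$
$g = 415586800$ ($g = \left(-10711\right) \left(-38800\right) = 415586800$)
$\frac{j{\left(155 \right)} + x{\left(97 \right)}}{15551 + g} = \frac{\frac{22}{155} - \frac{97}{2}}{15551 + 415586800} = \frac{22 \cdot \frac{1}{155} - \frac{97}{2}}{415602351} = \left(\frac{22}{155} - \frac{97}{2}\right) \frac{1}{415602351} = \left(- \frac{14991}{310}\right) \frac{1}{415602351} = - \frac{4997}{42945576270}$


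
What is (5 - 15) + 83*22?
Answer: 1816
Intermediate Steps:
(5 - 15) + 83*22 = -10 + 1826 = 1816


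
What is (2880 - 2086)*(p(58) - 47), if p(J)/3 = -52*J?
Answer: -7221430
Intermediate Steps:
p(J) = -156*J (p(J) = 3*(-52*J) = -156*J)
(2880 - 2086)*(p(58) - 47) = (2880 - 2086)*(-156*58 - 47) = 794*(-9048 - 47) = 794*(-9095) = -7221430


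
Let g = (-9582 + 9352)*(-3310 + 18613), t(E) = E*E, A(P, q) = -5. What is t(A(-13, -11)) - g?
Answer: 3519715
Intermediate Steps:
t(E) = E²
g = -3519690 (g = -230*15303 = -3519690)
t(A(-13, -11)) - g = (-5)² - 1*(-3519690) = 25 + 3519690 = 3519715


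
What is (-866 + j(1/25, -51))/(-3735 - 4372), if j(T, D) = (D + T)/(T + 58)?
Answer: 1257840/11763257 ≈ 0.10693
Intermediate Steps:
j(T, D) = (D + T)/(58 + T)
(-866 + j(1/25, -51))/(-3735 - 4372) = (-866 + (-51 + 1/25)/(58 + 1/25))/(-3735 - 4372) = (-866 + (-51 + 1/25)/(58 + 1/25))/(-8107) = (-866 - 1274/25/(1451/25))*(-1/8107) = (-866 + (25/1451)*(-1274/25))*(-1/8107) = (-866 - 1274/1451)*(-1/8107) = -1257840/1451*(-1/8107) = 1257840/11763257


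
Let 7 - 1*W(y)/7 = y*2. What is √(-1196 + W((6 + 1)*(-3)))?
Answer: I*√853 ≈ 29.206*I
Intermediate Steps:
W(y) = 49 - 14*y (W(y) = 49 - 7*y*2 = 49 - 14*y)
√(-1196 + W((6 + 1)*(-3))) = √(-1196 + (49 - 14*(6 + 1)*(-3))) = √(-1196 + (49 - 98*(-3))) = √(-1196 + (49 - 14*(-21))) = √(-1196 + (49 + 294)) = √(-1196 + 343) = √(-853) = I*√853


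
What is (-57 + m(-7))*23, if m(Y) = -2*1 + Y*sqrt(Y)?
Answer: -1357 - 161*I*sqrt(7) ≈ -1357.0 - 425.97*I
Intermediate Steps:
m(Y) = -2 + Y**(3/2)
(-57 + m(-7))*23 = (-57 + (-2 + (-7)**(3/2)))*23 = (-57 + (-2 - 7*I*sqrt(7)))*23 = (-59 - 7*I*sqrt(7))*23 = -1357 - 161*I*sqrt(7)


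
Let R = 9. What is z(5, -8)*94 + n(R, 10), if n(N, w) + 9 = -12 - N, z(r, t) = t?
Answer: -782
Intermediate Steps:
n(N, w) = -21 - N (n(N, w) = -9 + (-12 - N) = -21 - N)
z(5, -8)*94 + n(R, 10) = -8*94 + (-21 - 1*9) = -752 + (-21 - 9) = -752 - 30 = -782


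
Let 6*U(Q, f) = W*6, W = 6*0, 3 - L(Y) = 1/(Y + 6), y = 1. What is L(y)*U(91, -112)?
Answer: 0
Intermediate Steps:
L(Y) = 3 - 1/(6 + Y) (L(Y) = 3 - 1/(Y + 6) = 3 - 1/(6 + Y))
W = 0
U(Q, f) = 0 (U(Q, f) = (0*6)/6 = (⅙)*0 = 0)
L(y)*U(91, -112) = ((17 + 3*1)/(6 + 1))*0 = ((17 + 3)/7)*0 = ((⅐)*20)*0 = (20/7)*0 = 0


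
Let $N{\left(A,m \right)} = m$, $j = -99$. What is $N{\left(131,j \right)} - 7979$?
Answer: $-8078$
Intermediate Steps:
$N{\left(131,j \right)} - 7979 = -99 - 7979 = -8078$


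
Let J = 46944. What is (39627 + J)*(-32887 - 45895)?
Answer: -6820236522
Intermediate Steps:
(39627 + J)*(-32887 - 45895) = (39627 + 46944)*(-32887 - 45895) = 86571*(-78782) = -6820236522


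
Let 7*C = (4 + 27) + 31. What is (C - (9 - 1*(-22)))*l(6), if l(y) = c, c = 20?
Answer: -3100/7 ≈ -442.86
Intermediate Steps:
C = 62/7 (C = ((4 + 27) + 31)/7 = (31 + 31)/7 = (⅐)*62 = 62/7 ≈ 8.8571)
l(y) = 20
(C - (9 - 1*(-22)))*l(6) = (62/7 - (9 - 1*(-22)))*20 = (62/7 - (9 + 22))*20 = (62/7 - 1*31)*20 = (62/7 - 31)*20 = -155/7*20 = -3100/7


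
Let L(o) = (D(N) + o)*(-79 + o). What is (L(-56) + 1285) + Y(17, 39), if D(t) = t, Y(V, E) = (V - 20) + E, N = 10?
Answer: 7531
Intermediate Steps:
Y(V, E) = -20 + E + V (Y(V, E) = (-20 + V) + E = -20 + E + V)
L(o) = (-79 + o)*(10 + o) (L(o) = (10 + o)*(-79 + o) = (-79 + o)*(10 + o))
(L(-56) + 1285) + Y(17, 39) = ((-790 + (-56)² - 69*(-56)) + 1285) + (-20 + 39 + 17) = ((-790 + 3136 + 3864) + 1285) + 36 = (6210 + 1285) + 36 = 7495 + 36 = 7531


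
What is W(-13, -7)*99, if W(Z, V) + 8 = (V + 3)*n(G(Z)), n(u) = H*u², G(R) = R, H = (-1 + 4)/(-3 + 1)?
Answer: 99594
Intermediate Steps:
H = -3/2 (H = 3/(-2) = 3*(-½) = -3/2 ≈ -1.5000)
n(u) = -3*u²/2
W(Z, V) = -8 - 3*Z²*(3 + V)/2 (W(Z, V) = -8 + (V + 3)*(-3*Z²/2) = -8 + (3 + V)*(-3*Z²/2) = -8 - 3*Z²*(3 + V)/2)
W(-13, -7)*99 = (-8 - 9/2*(-13)² - 3/2*(-7)*(-13)²)*99 = (-8 - 9/2*169 - 3/2*(-7)*169)*99 = (-8 - 1521/2 + 3549/2)*99 = 1006*99 = 99594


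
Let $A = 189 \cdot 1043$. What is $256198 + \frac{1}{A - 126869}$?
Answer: $\frac{17999959085}{70258} \approx 2.562 \cdot 10^{5}$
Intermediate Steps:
$A = 197127$
$256198 + \frac{1}{A - 126869} = 256198 + \frac{1}{197127 - 126869} = 256198 + \frac{1}{70258} = \frac{17999959085}{70258}$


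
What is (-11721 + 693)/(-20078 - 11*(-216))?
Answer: 5514/8851 ≈ 0.62298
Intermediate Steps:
(-11721 + 693)/(-20078 - 11*(-216)) = -11028/(-20078 + 2376) = -11028/(-17702) = -11028*(-1/17702) = 5514/8851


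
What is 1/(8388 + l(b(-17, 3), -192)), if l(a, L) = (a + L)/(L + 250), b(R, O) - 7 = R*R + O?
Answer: 58/486611 ≈ 0.00011919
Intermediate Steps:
b(R, O) = 7 + O + R² (b(R, O) = 7 + (R*R + O) = 7 + (R² + O) = 7 + (O + R²) = 7 + O + R²)
l(a, L) = (L + a)/(250 + L)
1/(8388 + l(b(-17, 3), -192)) = 1/(8388 + (-192 + (7 + 3 + (-17)²))/(250 - 192)) = 1/(8388 + (-192 + (7 + 3 + 289))/58) = 1/(8388 + (-192 + 299)/58) = 1/(8388 + (1/58)*107) = 1/(8388 + 107/58) = 1/(486611/58) = 58/486611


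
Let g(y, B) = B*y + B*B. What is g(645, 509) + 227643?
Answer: 815029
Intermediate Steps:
g(y, B) = B**2 + B*y (g(y, B) = B*y + B**2 = B**2 + B*y)
g(645, 509) + 227643 = 509*(509 + 645) + 227643 = 509*1154 + 227643 = 587386 + 227643 = 815029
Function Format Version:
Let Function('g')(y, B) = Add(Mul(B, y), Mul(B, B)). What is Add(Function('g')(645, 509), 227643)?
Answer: 815029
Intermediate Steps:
Function('g')(y, B) = Add(Pow(B, 2), Mul(B, y)) (Function('g')(y, B) = Add(Mul(B, y), Pow(B, 2)) = Add(Pow(B, 2), Mul(B, y)))
Add(Function('g')(645, 509), 227643) = Add(Mul(509, Add(509, 645)), 227643) = Add(Mul(509, 1154), 227643) = Add(587386, 227643) = 815029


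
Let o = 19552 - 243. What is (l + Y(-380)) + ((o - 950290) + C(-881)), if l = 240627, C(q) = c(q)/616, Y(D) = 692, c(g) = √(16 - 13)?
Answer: -689662 + √3/616 ≈ -6.8966e+5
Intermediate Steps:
o = 19309
c(g) = √3
C(q) = √3/616
(l + Y(-380)) + ((o - 950290) + C(-881)) = (240627 + 692) + ((19309 - 950290) + √3/616) = 241319 + (-930981 + √3/616) = -689662 + √3/616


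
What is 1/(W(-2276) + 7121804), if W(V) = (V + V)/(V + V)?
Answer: 1/7121805 ≈ 1.4041e-7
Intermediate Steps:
W(V) = 1 (W(V) = (2*V)/((2*V)) = (2*V)*(1/(2*V)) = 1)
1/(W(-2276) + 7121804) = 1/(1 + 7121804) = 1/7121805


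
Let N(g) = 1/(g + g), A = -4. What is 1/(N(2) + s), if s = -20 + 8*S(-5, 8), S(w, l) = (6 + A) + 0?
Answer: -4/15 ≈ -0.26667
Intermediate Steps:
N(g) = 1/(2*g)
S(w, l) = 2 (S(w, l) = (6 - 4) + 0 = 2 + 0 = 2)
s = -4 (s = -20 + 8*2 = -20 + 16 = -4)
1/(N(2) + s) = 1/((1/2)/2 - 4) = 1/((1/2)*(1/2) - 4) = 1/(1/4 - 4) = 1/(-15/4) = -4/15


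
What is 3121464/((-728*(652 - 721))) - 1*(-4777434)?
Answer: 9999299423/2093 ≈ 4.7775e+6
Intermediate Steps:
3121464/((-728*(652 - 721))) - 1*(-4777434) = 3121464/((-728*(-69))) + 4777434 = 3121464/50232 + 4777434 = 3121464*(1/50232) + 4777434 = 130061/2093 + 4777434 = 9999299423/2093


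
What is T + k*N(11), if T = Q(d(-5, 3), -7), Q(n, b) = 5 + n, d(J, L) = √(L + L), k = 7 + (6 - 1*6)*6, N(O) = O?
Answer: 82 + √6 ≈ 84.449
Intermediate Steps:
k = 7 (k = 7 + (6 - 6)*6 = 7 + 0*6 = 7 + 0 = 7)
d(J, L) = √2*√L (d(J, L) = √(2*L) = √2*√L)
T = 5 + √6 (T = 5 + √2*√3 = 5 + √6 ≈ 7.4495)
T + k*N(11) = (5 + √6) + 7*11 = (5 + √6) + 77 = 82 + √6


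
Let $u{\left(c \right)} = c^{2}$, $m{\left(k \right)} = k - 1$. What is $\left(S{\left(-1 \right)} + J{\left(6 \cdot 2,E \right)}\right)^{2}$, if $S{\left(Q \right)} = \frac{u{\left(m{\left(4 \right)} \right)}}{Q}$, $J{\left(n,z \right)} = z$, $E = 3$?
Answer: $36$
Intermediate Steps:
$m{\left(k \right)} = -1 + k$ ($m{\left(k \right)} = k - 1 = -1 + k$)
$S{\left(Q \right)} = \frac{9}{Q}$ ($S{\left(Q \right)} = \frac{\left(-1 + 4\right)^{2}}{Q} = \frac{3^{2}}{Q} = \frac{9}{Q}$)
$\left(S{\left(-1 \right)} + J{\left(6 \cdot 2,E \right)}\right)^{2} = \left(\frac{9}{-1} + 3\right)^{2} = \left(9 \left(-1\right) + 3\right)^{2} = \left(-9 + 3\right)^{2} = \left(-6\right)^{2} = 36$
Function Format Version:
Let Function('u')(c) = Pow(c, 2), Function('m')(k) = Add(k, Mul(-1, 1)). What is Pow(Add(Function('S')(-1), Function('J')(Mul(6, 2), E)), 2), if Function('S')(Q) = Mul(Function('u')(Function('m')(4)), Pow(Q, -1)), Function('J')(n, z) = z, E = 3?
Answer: 36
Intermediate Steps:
Function('m')(k) = Add(-1, k) (Function('m')(k) = Add(k, -1) = Add(-1, k))
Function('S')(Q) = Mul(9, Pow(Q, -1)) (Function('S')(Q) = Mul(Pow(Add(-1, 4), 2), Pow(Q, -1)) = Mul(Pow(3, 2), Pow(Q, -1)) = Mul(9, Pow(Q, -1)))
Pow(Add(Function('S')(-1), Function('J')(Mul(6, 2), E)), 2) = Pow(Add(Mul(9, Pow(-1, -1)), 3), 2) = Pow(Add(Mul(9, -1), 3), 2) = Pow(Add(-9, 3), 2) = Pow(-6, 2) = 36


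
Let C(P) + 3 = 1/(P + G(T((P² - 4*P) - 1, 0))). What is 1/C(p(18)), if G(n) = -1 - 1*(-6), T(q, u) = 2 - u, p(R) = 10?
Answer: -15/44 ≈ -0.34091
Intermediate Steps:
G(n) = 5 (G(n) = -1 + 6 = 5)
C(P) = -3 + 1/(5 + P) (C(P) = -3 + 1/(P + 5) = -3 + 1/(5 + P))
1/C(p(18)) = 1/((-14 - 3*10)/(5 + 10)) = 1/((-14 - 30)/15) = 1/((1/15)*(-44)) = 1/(-44/15) = -15/44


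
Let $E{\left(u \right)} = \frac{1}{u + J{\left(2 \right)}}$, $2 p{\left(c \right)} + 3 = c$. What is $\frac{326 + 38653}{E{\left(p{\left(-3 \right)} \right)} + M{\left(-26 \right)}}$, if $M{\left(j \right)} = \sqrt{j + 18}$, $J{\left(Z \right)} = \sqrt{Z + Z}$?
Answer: $-4331 - 8662 i \sqrt{2} \approx -4331.0 - 12250.0 i$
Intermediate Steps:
$J{\left(Z \right)} = \sqrt{2} \sqrt{Z}$ ($J{\left(Z \right)} = \sqrt{2 Z} = \sqrt{2} \sqrt{Z}$)
$p{\left(c \right)} = - \frac{3}{2} + \frac{c}{2}$
$E{\left(u \right)} = \frac{1}{2 + u}$ ($E{\left(u \right)} = \frac{1}{u + \sqrt{2} \sqrt{2}} = \frac{1}{u + 2} = \frac{1}{2 + u}$)
$M{\left(j \right)} = \sqrt{18 + j}$
$\frac{326 + 38653}{E{\left(p{\left(-3 \right)} \right)} + M{\left(-26 \right)}} = \frac{326 + 38653}{\frac{1}{2 + \left(- \frac{3}{2} + \frac{1}{2} \left(-3\right)\right)} + \sqrt{18 - 26}} = \frac{38979}{\frac{1}{2 - 3} + \sqrt{-8}} = \frac{38979}{\frac{1}{2 - 3} + 2 i \sqrt{2}} = \frac{38979}{\frac{1}{-1} + 2 i \sqrt{2}} = \frac{38979}{-1 + 2 i \sqrt{2}}$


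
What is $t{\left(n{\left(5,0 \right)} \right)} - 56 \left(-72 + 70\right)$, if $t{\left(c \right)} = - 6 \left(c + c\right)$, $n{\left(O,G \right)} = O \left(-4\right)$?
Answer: $352$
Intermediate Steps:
$n{\left(O,G \right)} = - 4 O$
$t{\left(c \right)} = - 12 c$ ($t{\left(c \right)} = - 6 \cdot 2 c = - 12 c$)
$t{\left(n{\left(5,0 \right)} \right)} - 56 \left(-72 + 70\right) = - 12 \left(\left(-4\right) 5\right) - 56 \left(-72 + 70\right) = \left(-12\right) \left(-20\right) - -112 = 240 + 112 = 352$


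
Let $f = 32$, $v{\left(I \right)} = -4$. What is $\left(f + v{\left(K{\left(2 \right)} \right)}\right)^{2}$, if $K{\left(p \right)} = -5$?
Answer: $784$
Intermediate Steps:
$\left(f + v{\left(K{\left(2 \right)} \right)}\right)^{2} = \left(32 - 4\right)^{2} = 28^{2} = 784$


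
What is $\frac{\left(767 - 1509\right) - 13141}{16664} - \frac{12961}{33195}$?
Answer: $- \frac{676828289}{553161480} \approx -1.2236$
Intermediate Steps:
$\frac{\left(767 - 1509\right) - 13141}{16664} - \frac{12961}{33195} = \left(-742 - 13141\right) \frac{1}{16664} - \frac{12961}{33195} = \left(-13883\right) \frac{1}{16664} - \frac{12961}{33195} = - \frac{13883}{16664} - \frac{12961}{33195} = - \frac{676828289}{553161480}$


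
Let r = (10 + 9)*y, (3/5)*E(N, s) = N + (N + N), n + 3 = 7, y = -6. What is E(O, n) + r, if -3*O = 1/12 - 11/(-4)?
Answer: -2137/18 ≈ -118.72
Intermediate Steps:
n = 4 (n = -3 + 7 = 4)
O = -17/18 (O = -(1/12 - 11/(-4))/3 = -(1*(1/12) - 11*(-¼))/3 = -(1/12 + 11/4)/3 = -⅓*17/6 = -17/18 ≈ -0.94444)
E(N, s) = 5*N (E(N, s) = 5*(N + (N + N))/3 = 5*(N + 2*N)/3 = 5*(3*N)/3 = 5*N)
r = -114 (r = (10 + 9)*(-6) = 19*(-6) = -114)
E(O, n) + r = 5*(-17/18) - 114 = -85/18 - 114 = -2137/18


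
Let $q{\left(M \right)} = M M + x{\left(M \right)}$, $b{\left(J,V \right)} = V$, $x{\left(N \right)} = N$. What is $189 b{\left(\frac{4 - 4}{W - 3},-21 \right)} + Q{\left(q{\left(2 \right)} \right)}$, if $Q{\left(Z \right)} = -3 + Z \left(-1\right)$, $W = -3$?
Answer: $-3978$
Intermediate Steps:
$q{\left(M \right)} = M + M^{2}$ ($q{\left(M \right)} = M M + M = M^{2} + M = M + M^{2}$)
$Q{\left(Z \right)} = -3 - Z$
$189 b{\left(\frac{4 - 4}{W - 3},-21 \right)} + Q{\left(q{\left(2 \right)} \right)} = 189 \left(-21\right) - \left(3 + 2 \left(1 + 2\right)\right) = -3969 - \left(3 + 2 \cdot 3\right) = -3969 - 9 = -3978$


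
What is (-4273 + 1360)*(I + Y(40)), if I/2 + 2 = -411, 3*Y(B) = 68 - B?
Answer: 2378950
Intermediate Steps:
Y(B) = 68/3 - B/3 (Y(B) = (68 - B)/3 = 68/3 - B/3)
I = -826 (I = -4 + 2*(-411) = -4 - 822 = -826)
(-4273 + 1360)*(I + Y(40)) = (-4273 + 1360)*(-826 + (68/3 - 1/3*40)) = -2913*(-826 + (68/3 - 40/3)) = -2913*(-826 + 28/3) = -2913*(-2450/3) = 2378950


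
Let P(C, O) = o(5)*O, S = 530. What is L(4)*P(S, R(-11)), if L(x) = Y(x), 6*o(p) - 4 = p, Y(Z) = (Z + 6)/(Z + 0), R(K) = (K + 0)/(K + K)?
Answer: 15/8 ≈ 1.8750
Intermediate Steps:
R(K) = 1/2 (R(K) = K/((2*K)) = K*(1/(2*K)) = 1/2)
Y(Z) = (6 + Z)/Z
o(p) = 2/3 + p/6
L(x) = (6 + x)/x
P(C, O) = 3*O/2 (P(C, O) = (2/3 + (1/6)*5)*O = (2/3 + 5/6)*O = 3*O/2)
L(4)*P(S, R(-11)) = ((6 + 4)/4)*((3/2)*(1/2)) = ((1/4)*10)*(3/4) = (5/2)*(3/4) = 15/8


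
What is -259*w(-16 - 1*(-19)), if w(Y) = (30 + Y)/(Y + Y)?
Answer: -2849/2 ≈ -1424.5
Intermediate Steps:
w(Y) = (30 + Y)/(2*Y) (w(Y) = (30 + Y)/((2*Y)) = (30 + Y)*(1/(2*Y)) = (30 + Y)/(2*Y))
-259*w(-16 - 1*(-19)) = -259*(30 + (-16 - 1*(-19)))/(2*(-16 - 1*(-19))) = -259*(30 + (-16 + 19))/(2*(-16 + 19)) = -259*(30 + 3)/(2*3) = -259*33/(2*3) = -259*11/2 = -2849/2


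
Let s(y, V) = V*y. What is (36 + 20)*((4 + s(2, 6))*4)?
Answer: 3584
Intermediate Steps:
(36 + 20)*((4 + s(2, 6))*4) = (36 + 20)*((4 + 6*2)*4) = 56*((4 + 12)*4) = 56*(16*4) = 56*64 = 3584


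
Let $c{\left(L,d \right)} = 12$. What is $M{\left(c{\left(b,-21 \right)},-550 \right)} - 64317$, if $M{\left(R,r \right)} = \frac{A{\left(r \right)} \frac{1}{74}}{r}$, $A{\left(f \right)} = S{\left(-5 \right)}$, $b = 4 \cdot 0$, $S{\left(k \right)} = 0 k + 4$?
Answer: $- \frac{654425476}{10175} \approx -64317.0$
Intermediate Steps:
$S{\left(k \right)} = 4$ ($S{\left(k \right)} = 0 + 4 = 4$)
$b = 0$
$A{\left(f \right)} = 4$
$M{\left(R,r \right)} = \frac{2}{37 r}$ ($M{\left(R,r \right)} = \frac{4 \cdot \frac{1}{74}}{r} = \frac{2}{37 r}$)
$M{\left(c{\left(b,-21 \right)},-550 \right)} - 64317 = \frac{2}{37 \left(-550\right)} - 64317 = \frac{2}{37} \left(- \frac{1}{550}\right) - 64317 = - \frac{1}{10175} - 64317 = - \frac{654425476}{10175}$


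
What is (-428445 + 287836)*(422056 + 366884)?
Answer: -110932064460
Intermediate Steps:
(-428445 + 287836)*(422056 + 366884) = -140609*788940 = -110932064460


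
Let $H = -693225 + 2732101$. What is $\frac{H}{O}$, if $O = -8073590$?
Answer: $- \frac{145634}{576685} \approx -0.25254$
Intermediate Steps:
$H = 2038876$
$\frac{H}{O} = \frac{2038876}{-8073590} = 2038876 \left(- \frac{1}{8073590}\right) = - \frac{145634}{576685}$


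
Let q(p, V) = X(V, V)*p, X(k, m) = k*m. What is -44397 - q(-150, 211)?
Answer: 6633753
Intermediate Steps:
q(p, V) = p*V² (q(p, V) = (V*V)*p = V²*p = p*V²)
-44397 - q(-150, 211) = -44397 - (-150)*211² = -44397 - (-150)*44521 = -44397 - 1*(-6678150) = -44397 + 6678150 = 6633753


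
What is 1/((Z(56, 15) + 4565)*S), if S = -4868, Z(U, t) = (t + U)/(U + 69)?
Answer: -125/2778148128 ≈ -4.4994e-8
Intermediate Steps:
Z(U, t) = (U + t)/(69 + U)
1/((Z(56, 15) + 4565)*S) = 1/(((56 + 15)/(69 + 56) + 4565)*(-4868)) = -1/4868/(71/125 + 4565) = -1/4868/(570696/125) = (125/570696)*(-1/4868) = -125/2778148128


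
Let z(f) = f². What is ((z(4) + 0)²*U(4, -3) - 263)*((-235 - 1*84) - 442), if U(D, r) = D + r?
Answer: 5327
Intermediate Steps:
((z(4) + 0)²*U(4, -3) - 263)*((-235 - 1*84) - 442) = ((4² + 0)²*(4 - 3) - 263)*((-235 - 1*84) - 442) = ((16 + 0)²*1 - 263)*((-235 - 84) - 442) = (16²*1 - 263)*(-319 - 442) = (256*1 - 263)*(-761) = (256 - 263)*(-761) = -7*(-761) = 5327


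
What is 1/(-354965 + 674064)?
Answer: 1/319099 ≈ 3.1338e-6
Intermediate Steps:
1/(-354965 + 674064) = 1/319099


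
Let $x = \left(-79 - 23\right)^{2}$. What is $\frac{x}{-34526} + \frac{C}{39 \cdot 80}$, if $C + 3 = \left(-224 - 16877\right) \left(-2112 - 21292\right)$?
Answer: $\frac{6909185350423}{53860560} \approx 1.2828 \cdot 10^{5}$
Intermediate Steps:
$C = 400231801$ ($C = -3 + \left(-224 - 16877\right) \left(-2112 - 21292\right) = -3 - -400231804 = -3 + 400231804 = 400231801$)
$x = 10404$ ($x = \left(-102\right)^{2} = 10404$)
$\frac{x}{-34526} + \frac{C}{39 \cdot 80} = \frac{10404}{-34526} + \frac{400231801}{39 \cdot 80} = 10404 \left(- \frac{1}{34526}\right) + \frac{400231801}{3120} = - \frac{5202}{17263} + 400231801 \cdot \frac{1}{3120} = - \frac{5202}{17263} + \frac{400231801}{3120} = \frac{6909185350423}{53860560}$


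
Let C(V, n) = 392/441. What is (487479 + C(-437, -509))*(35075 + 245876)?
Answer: 1232621660369/9 ≈ 1.3696e+11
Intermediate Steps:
C(V, n) = 8/9 (C(V, n) = 392*(1/441) = 8/9)
(487479 + C(-437, -509))*(35075 + 245876) = (487479 + 8/9)*(35075 + 245876) = (4387319/9)*280951 = 1232621660369/9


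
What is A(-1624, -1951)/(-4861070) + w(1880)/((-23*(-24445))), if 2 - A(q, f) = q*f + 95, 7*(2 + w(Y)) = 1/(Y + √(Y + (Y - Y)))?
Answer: 4686259835555877/7189597346728370 - √470/6951372337700 ≈ 0.65181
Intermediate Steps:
w(Y) = -2 + 1/(7*(Y + √Y)) (w(Y) = -2 + 1/(7*(Y + √(Y + (Y - Y)))) = -2 + 1/(7*(Y + √(Y + 0))) = -2 + 1/(7*(Y + √Y)))
A(q, f) = -93 - f*q (A(q, f) = 2 - (q*f + 95) = 2 - (f*q + 95) = 2 - (95 + f*q) = 2 + (-95 - f*q) = -93 - f*q)
A(-1624, -1951)/(-4861070) + w(1880)/((-23*(-24445))) = (-93 - 1*(-1951)*(-1624))/(-4861070) + ((⅐ - 2*1880 - 4*√470)/(1880 + √1880))/((-23*(-24445))) = (-93 - 3168424)*(-1/4861070) + ((⅐ - 3760 - 4*√470)/(1880 + 2*√470))/562235 = -3168517*(-1/4861070) + ((⅐ - 3760 - 4*√470)/(1880 + 2*√470))*(1/562235) = 3168517/4861070 + ((-26319/7 - 4*√470)/(1880 + 2*√470))*(1/562235) = 3168517/4861070 + (-26319/7 - 4*√470)/(562235*(1880 + 2*√470))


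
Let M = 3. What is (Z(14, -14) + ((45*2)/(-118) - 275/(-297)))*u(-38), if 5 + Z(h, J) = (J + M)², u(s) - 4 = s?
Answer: -6291632/1593 ≈ -3949.6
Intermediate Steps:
u(s) = 4 + s
Z(h, J) = -5 + (3 + J)² (Z(h, J) = -5 + (J + 3)² = -5 + (3 + J)²)
(Z(14, -14) + ((45*2)/(-118) - 275/(-297)))*u(-38) = ((-5 + (3 - 14)²) + ((45*2)/(-118) - 275/(-297)))*(4 - 38) = ((-5 + (-11)²) + (90*(-1/118) - 275*(-1/297)))*(-34) = ((-5 + 121) + (-45/59 + 25/27))*(-34) = (116 + 260/1593)*(-34) = (185048/1593)*(-34) = -6291632/1593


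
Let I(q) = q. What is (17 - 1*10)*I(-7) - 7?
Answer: -56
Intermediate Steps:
(17 - 1*10)*I(-7) - 7 = (17 - 1*10)*(-7) - 7 = (17 - 10)*(-7) - 7 = 7*(-7) - 7 = -49 - 7 = -56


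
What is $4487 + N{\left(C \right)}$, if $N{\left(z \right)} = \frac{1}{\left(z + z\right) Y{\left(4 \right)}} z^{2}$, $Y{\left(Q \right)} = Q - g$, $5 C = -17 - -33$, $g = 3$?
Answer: $\frac{22443}{5} \approx 4488.6$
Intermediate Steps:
$C = \frac{16}{5}$ ($C = \frac{-17 - -33}{5} = \frac{-17 + 33}{5} = \frac{1}{5} \cdot 16 = \frac{16}{5} \approx 3.2$)
$Y{\left(Q \right)} = -3 + Q$ ($Y{\left(Q \right)} = Q - 3 = -3 + Q$)
$N{\left(z \right)} = \frac{z}{2}$ ($N{\left(z \right)} = \frac{1}{\left(z + z\right) \left(-3 + 4\right)} z^{2} = \frac{1}{2 z 1} z^{2} = \frac{1}{2 z} 1 z^{2} = \frac{1}{2 z} z^{2} = \frac{z}{2}$)
$4487 + N{\left(C \right)} = 4487 + \frac{1}{2} \cdot \frac{16}{5} = 4487 + \frac{8}{5} = \frac{22443}{5}$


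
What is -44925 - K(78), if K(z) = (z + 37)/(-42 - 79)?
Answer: -5435810/121 ≈ -44924.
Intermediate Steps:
K(z) = -37/121 - z/121 (K(z) = (37 + z)/(-121) = (37 + z)*(-1/121) = -37/121 - z/121)
-44925 - K(78) = -44925 - (-37/121 - 1/121*78) = -44925 - (-37/121 - 78/121) = -44925 - 1*(-115/121) = -44925 + 115/121 = -5435810/121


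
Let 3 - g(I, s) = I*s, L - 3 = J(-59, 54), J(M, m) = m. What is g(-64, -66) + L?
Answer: -4164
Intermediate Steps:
L = 57 (L = 3 + 54 = 57)
g(I, s) = 3 - I*s
g(-64, -66) + L = (3 - 1*(-64)*(-66)) + 57 = (3 - 4224) + 57 = -4221 + 57 = -4164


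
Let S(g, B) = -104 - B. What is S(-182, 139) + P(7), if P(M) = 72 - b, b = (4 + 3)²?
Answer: -220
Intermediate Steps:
b = 49 (b = 7² = 49)
P(M) = 23 (P(M) = 72 - 1*49 = 72 - 49 = 23)
S(-182, 139) + P(7) = (-104 - 1*139) + 23 = (-104 - 139) + 23 = -243 + 23 = -220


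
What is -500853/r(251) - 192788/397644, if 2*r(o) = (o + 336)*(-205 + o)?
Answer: -50441005280/1342147911 ≈ -37.582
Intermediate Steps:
r(o) = (-205 + o)*(336 + o)/2 (r(o) = ((o + 336)*(-205 + o))/2 = ((336 + o)*(-205 + o))/2 = ((-205 + o)*(336 + o))/2 = (-205 + o)*(336 + o)/2)
-500853/r(251) - 192788/397644 = -500853/(-34440 + (½)*251² + (131/2)*251) - 192788/397644 = -500853/(-34440 + (½)*63001 + 32881/2) - 192788*1/397644 = -500853/(-34440 + 63001/2 + 32881/2) - 48197/99411 = -500853/13501 - 48197/99411 = -50441005280/1342147911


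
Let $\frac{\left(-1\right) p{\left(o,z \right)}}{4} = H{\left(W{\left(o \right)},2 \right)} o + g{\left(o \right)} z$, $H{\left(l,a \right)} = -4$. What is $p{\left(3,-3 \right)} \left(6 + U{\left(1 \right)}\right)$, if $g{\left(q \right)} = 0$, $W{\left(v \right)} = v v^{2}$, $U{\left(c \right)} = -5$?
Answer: $48$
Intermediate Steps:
$W{\left(v \right)} = v^{3}$
$p{\left(o,z \right)} = 16 o$ ($p{\left(o,z \right)} = - 4 \left(- 4 o + 0 z\right) = - 4 \left(- 4 o + 0\right) = - 4 \left(- 4 o\right) = 16 o$)
$p{\left(3,-3 \right)} \left(6 + U{\left(1 \right)}\right) = 16 \cdot 3 \left(6 - 5\right) = 48 \cdot 1 = 48$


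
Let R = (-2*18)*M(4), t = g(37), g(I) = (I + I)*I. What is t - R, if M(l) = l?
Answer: 2882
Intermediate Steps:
g(I) = 2*I² (g(I) = (2*I)*I = 2*I²)
t = 2738 (t = 2*37² = 2*1369 = 2738)
R = -144 (R = -2*18*4 = -36*4 = -144)
t - R = 2738 - 1*(-144) = 2738 + 144 = 2882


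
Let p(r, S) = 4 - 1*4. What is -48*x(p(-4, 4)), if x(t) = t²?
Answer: 0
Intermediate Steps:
p(r, S) = 0 (p(r, S) = 4 - 4 = 0)
-48*x(p(-4, 4)) = -48*0² = -48*0 = 0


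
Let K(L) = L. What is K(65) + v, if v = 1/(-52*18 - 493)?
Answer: 92884/1429 ≈ 64.999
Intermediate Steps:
v = -1/1429 (v = 1/(-936 - 493) = 1/(-1429) = -1/1429 ≈ -0.00069979)
K(65) + v = 65 - 1/1429 = 92884/1429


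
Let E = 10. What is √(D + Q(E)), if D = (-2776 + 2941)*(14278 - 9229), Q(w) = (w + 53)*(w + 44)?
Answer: 9*√10327 ≈ 914.60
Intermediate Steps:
Q(w) = (44 + w)*(53 + w) (Q(w) = (53 + w)*(44 + w) = (44 + w)*(53 + w))
D = 833085 (D = 165*5049 = 833085)
√(D + Q(E)) = √(833085 + (2332 + 10² + 97*10)) = √(833085 + (2332 + 100 + 970)) = √(833085 + 3402) = √836487 = 9*√10327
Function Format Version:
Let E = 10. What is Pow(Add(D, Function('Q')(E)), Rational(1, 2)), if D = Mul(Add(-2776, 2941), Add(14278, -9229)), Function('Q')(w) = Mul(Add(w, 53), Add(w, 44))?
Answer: Mul(9, Pow(10327, Rational(1, 2))) ≈ 914.60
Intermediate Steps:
Function('Q')(w) = Mul(Add(44, w), Add(53, w)) (Function('Q')(w) = Mul(Add(53, w), Add(44, w)) = Mul(Add(44, w), Add(53, w)))
D = 833085 (D = Mul(165, 5049) = 833085)
Pow(Add(D, Function('Q')(E)), Rational(1, 2)) = Pow(Add(833085, Add(2332, Pow(10, 2), Mul(97, 10))), Rational(1, 2)) = Pow(Add(833085, Add(2332, 100, 970)), Rational(1, 2)) = Pow(Add(833085, 3402), Rational(1, 2)) = Pow(836487, Rational(1, 2)) = Mul(9, Pow(10327, Rational(1, 2)))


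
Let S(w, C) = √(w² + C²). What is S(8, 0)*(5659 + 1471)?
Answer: 57040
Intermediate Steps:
S(w, C) = √(C² + w²)
S(8, 0)*(5659 + 1471) = √(0² + 8²)*(5659 + 1471) = √(0 + 64)*7130 = √64*7130 = 8*7130 = 57040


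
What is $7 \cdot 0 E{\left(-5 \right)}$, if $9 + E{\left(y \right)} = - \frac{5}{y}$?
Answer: $0$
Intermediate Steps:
$E{\left(y \right)} = -9 - \frac{5}{y}$
$7 \cdot 0 E{\left(-5 \right)} = 7 \cdot 0 \left(-9 - \frac{5}{-5}\right) = 0 \left(-9 - -1\right) = 0 \left(-9 + 1\right) = 0 \left(-8\right) = 0$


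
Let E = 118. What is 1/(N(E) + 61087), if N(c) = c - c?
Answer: 1/61087 ≈ 1.6370e-5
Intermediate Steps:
N(c) = 0
1/(N(E) + 61087) = 1/(0 + 61087) = 1/61087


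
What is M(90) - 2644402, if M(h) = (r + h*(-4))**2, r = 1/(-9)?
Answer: -203692481/81 ≈ -2.5147e+6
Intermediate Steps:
r = -1/9 ≈ -0.11111
M(h) = (-1/9 - 4*h)**2 (M(h) = (-1/9 + h*(-4))**2 = (-1/9 - 4*h)**2)
M(90) - 2644402 = (1 + 36*90)**2/81 - 2644402 = (1 + 3240)**2/81 - 2644402 = (1/81)*3241**2 - 2644402 = (1/81)*10504081 - 2644402 = 10504081/81 - 2644402 = -203692481/81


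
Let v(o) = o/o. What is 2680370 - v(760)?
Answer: 2680369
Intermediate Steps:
v(o) = 1
2680370 - v(760) = 2680370 - 1*1 = 2680370 - 1 = 2680369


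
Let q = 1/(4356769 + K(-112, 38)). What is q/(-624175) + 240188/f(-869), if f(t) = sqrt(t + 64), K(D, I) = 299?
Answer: -1/2719572918900 - 240188*I*sqrt(805)/805 ≈ -3.677e-13 - 8465.5*I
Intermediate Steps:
f(t) = sqrt(64 + t)
q = 1/4357068 (q = 1/(4356769 + 299) = 1/4357068 ≈ 2.2951e-7)
q/(-624175) + 240188/f(-869) = (1/4357068)/(-624175) + 240188/(sqrt(64 - 869)) = (1/4357068)*(-1/624175) + 240188/(sqrt(-805)) = -1/2719572918900 + 240188/((I*sqrt(805))) = -1/2719572918900 + 240188*(-I*sqrt(805)/805) = -1/2719572918900 - 240188*I*sqrt(805)/805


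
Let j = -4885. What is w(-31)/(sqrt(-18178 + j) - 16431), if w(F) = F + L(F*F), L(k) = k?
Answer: -246465/4354852 - 15*I*sqrt(23063)/4354852 ≈ -0.056596 - 0.00052309*I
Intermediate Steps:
w(F) = F + F**2 (w(F) = F + F*F = F + F**2)
w(-31)/(sqrt(-18178 + j) - 16431) = (-31*(1 - 31))/(sqrt(-18178 - 4885) - 16431) = (-31*(-30))/(sqrt(-23063) - 16431) = 930/(I*sqrt(23063) - 16431) = 930/(-16431 + I*sqrt(23063))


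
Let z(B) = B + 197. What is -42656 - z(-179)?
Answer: -42674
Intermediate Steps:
z(B) = 197 + B
-42656 - z(-179) = -42656 - (197 - 179) = -42656 - 1*18 = -42656 - 18 = -42674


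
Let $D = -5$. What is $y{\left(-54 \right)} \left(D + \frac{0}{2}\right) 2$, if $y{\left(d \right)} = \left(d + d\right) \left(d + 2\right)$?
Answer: $-56160$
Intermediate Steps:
$y{\left(d \right)} = 2 d \left(2 + d\right)$
$y{\left(-54 \right)} \left(D + \frac{0}{2}\right) 2 = 2 \left(-54\right) \left(2 - 54\right) \left(-5 + \frac{0}{2}\right) 2 = 2 \left(-54\right) \left(-52\right) \left(-5 + 0 \cdot \frac{1}{2}\right) 2 = 5616 \left(-5 + 0\right) 2 = 5616 \left(\left(-5\right) 2\right) = 5616 \left(-10\right) = -56160$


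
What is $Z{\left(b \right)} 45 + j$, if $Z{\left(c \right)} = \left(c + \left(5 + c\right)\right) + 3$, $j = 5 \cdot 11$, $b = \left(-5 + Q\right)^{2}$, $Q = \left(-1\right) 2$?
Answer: $4825$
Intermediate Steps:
$Q = -2$
$b = 49$ ($b = \left(-5 - 2\right)^{2} = \left(-7\right)^{2} = 49$)
$j = 55$
$Z{\left(c \right)} = 8 + 2 c$ ($Z{\left(c \right)} = \left(5 + 2 c\right) + 3 = 8 + 2 c$)
$Z{\left(b \right)} 45 + j = \left(8 + 2 \cdot 49\right) 45 + 55 = \left(8 + 98\right) 45 + 55 = 106 \cdot 45 + 55 = 4770 + 55 = 4825$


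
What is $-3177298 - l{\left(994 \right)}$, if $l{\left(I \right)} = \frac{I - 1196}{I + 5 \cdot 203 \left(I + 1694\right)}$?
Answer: $- \frac{4335921956685}{1364657} \approx -3.1773 \cdot 10^{6}$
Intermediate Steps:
$l{\left(I \right)} = \frac{-1196 + I}{1719410 + 1016 I}$ ($l{\left(I \right)} = \frac{-1196 + I}{I + 1015 \left(1694 + I\right)} = \frac{-1196 + I}{I + \left(1719410 + 1015 I\right)} = \frac{-1196 + I}{1719410 + 1016 I}$)
$-3177298 - l{\left(994 \right)} = -3177298 - \frac{-1196 + 994}{2 \left(859705 + 508 \cdot 994\right)} = -3177298 - \frac{1}{2} \frac{1}{859705 + 504952} \left(-202\right) = -3177298 - \frac{1}{2} \cdot \frac{1}{1364657} \left(-202\right) = -3177298 - - \frac{101}{1364657} = -3177298 + \frac{101}{1364657} = - \frac{4335921956685}{1364657}$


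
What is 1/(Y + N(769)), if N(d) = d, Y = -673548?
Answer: -1/672779 ≈ -1.4864e-6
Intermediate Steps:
1/(Y + N(769)) = 1/(-673548 + 769) = 1/(-672779) = -1/672779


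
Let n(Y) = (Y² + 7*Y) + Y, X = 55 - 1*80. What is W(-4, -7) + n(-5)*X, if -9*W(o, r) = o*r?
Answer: 3347/9 ≈ 371.89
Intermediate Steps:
W(o, r) = -o*r/9
X = -25 (X = 55 - 80 = -25)
n(Y) = Y² + 8*Y
W(-4, -7) + n(-5)*X = -⅑*(-4)*(-7) - 5*(8 - 5)*(-25) = -28/9 - 5*3*(-25) = -28/9 - 15*(-25) = -28/9 + 375 = 3347/9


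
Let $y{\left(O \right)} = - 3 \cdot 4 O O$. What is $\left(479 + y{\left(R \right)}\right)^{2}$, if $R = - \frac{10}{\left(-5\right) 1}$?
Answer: $185761$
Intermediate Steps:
$R = 2$ ($R = - \frac{10}{-5} = \left(-10\right) \left(- \frac{1}{5}\right) = 2$)
$y{\left(O \right)} = - 12 O^{2}$ ($y{\left(O \right)} = - 12 O O = - 12 O^{2}$)
$\left(479 + y{\left(R \right)}\right)^{2} = \left(479 - 12 \cdot 2^{2}\right)^{2} = \left(479 - 48\right)^{2} = 431^{2} = 185761$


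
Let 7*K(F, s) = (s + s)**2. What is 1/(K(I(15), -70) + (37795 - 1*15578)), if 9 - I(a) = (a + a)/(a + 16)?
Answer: 1/25017 ≈ 3.9973e-5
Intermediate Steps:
I(a) = 9 - 2*a/(16 + a) (I(a) = 9 - (a + a)/(a + 16) = 9 - 2*a/(16 + a))
K(F, s) = 4*s**2/7 (K(F, s) = (s + s)**2/7 = (2*s)**2/7 = (4*s**2)/7 = 4*s**2/7)
1/(K(I(15), -70) + (37795 - 1*15578)) = 1/((4/7)*(-70)**2 + (37795 - 1*15578)) = 1/((4/7)*4900 + (37795 - 15578)) = 1/(2800 + 22217) = 1/25017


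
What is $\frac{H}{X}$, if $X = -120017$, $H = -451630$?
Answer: $\frac{451630}{120017} \approx 3.7631$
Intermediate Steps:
$\frac{H}{X} = - \frac{451630}{-120017} = \left(-451630\right) \left(- \frac{1}{120017}\right) = \frac{451630}{120017}$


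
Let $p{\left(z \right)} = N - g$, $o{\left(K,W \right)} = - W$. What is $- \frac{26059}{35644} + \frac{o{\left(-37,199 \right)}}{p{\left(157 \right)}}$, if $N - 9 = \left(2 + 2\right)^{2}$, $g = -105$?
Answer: $- \frac{5240413}{2316860} \approx -2.2619$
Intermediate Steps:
$N = 25$ ($N = 9 + \left(2 + 2\right)^{2} = 9 + 4^{2} = 9 + 16 = 25$)
$p{\left(z \right)} = 130$ ($p{\left(z \right)} = 25 - -105 = 25 + 105 = 130$)
$- \frac{26059}{35644} + \frac{o{\left(-37,199 \right)}}{p{\left(157 \right)}} = - \frac{26059}{35644} + \frac{\left(-1\right) 199}{130} = \left(-26059\right) \frac{1}{35644} - \frac{199}{130} = - \frac{26059}{35644} - \frac{199}{130} = - \frac{5240413}{2316860}$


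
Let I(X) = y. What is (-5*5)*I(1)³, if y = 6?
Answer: -5400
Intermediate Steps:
I(X) = 6
(-5*5)*I(1)³ = -5*5*6³ = -25*216 = -5400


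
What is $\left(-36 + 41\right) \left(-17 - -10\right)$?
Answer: $-35$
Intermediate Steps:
$\left(-36 + 41\right) \left(-17 - -10\right) = 5 \left(-17 + 10\right) = 5 \left(-7\right) = -35$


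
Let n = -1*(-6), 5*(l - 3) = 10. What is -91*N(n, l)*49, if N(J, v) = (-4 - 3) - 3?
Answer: 44590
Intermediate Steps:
l = 5 (l = 3 + (⅕)*10 = 3 + 2 = 5)
n = 6
N(J, v) = -10 (N(J, v) = -7 - 3 = -10)
-91*N(n, l)*49 = -91*(-10)*49 = 910*49 = 44590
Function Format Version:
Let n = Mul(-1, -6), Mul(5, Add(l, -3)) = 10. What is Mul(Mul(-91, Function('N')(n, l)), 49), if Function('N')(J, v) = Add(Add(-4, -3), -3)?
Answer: 44590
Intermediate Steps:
l = 5 (l = Add(3, Mul(Rational(1, 5), 10)) = Add(3, 2) = 5)
n = 6
Function('N')(J, v) = -10 (Function('N')(J, v) = Add(-7, -3) = -10)
Mul(Mul(-91, Function('N')(n, l)), 49) = Mul(Mul(-91, -10), 49) = Mul(910, 49) = 44590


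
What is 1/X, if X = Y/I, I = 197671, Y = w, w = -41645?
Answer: -197671/41645 ≈ -4.7466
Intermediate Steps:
Y = -41645
X = -41645/197671 ≈ -0.21068
1/X = 1/(-41645/197671) = -197671/41645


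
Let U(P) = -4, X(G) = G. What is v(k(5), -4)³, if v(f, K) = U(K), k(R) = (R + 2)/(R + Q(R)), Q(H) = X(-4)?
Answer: -64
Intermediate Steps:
Q(H) = -4
k(R) = (2 + R)/(-4 + R) (k(R) = (R + 2)/(R - 4) = (2 + R)/(-4 + R))
v(f, K) = -4
v(k(5), -4)³ = (-4)³ = -64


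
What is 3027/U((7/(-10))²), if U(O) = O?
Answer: 302700/49 ≈ 6177.5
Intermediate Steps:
3027/U((7/(-10))²) = 3027/((7/(-10))²) = 3027/((7*(-⅒))²) = 3027/((-7/10)²) = 3027/(49/100) = 3027*(100/49) = 302700/49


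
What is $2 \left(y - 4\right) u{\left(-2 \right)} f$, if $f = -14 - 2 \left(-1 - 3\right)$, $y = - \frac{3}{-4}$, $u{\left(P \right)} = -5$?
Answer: $-195$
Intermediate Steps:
$y = \frac{3}{4}$ ($y = \left(-3\right) \left(- \frac{1}{4}\right) = \frac{3}{4} \approx 0.75$)
$f = -6$ ($f = -14 - 2 \left(-4\right) = -14 - -8 = -14 + 8 = -6$)
$2 \left(y - 4\right) u{\left(-2 \right)} f = 2 \left(\frac{3}{4} - 4\right) \left(-5\right) \left(-6\right) = 2 \left(- \frac{13}{4}\right) \left(-5\right) \left(-6\right) = \left(- \frac{13}{2}\right) \left(-5\right) \left(-6\right) = \frac{65}{2} \left(-6\right) = -195$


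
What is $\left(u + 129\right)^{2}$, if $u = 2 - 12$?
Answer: $14161$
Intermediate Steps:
$u = -10$ ($u = 2 - 12 = -10$)
$\left(u + 129\right)^{2} = \left(-10 + 129\right)^{2} = 119^{2} = 14161$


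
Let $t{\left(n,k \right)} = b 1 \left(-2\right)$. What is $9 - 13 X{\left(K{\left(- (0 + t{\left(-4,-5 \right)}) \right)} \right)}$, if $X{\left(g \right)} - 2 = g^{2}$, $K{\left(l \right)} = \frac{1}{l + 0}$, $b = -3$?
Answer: $- \frac{625}{36} \approx -17.361$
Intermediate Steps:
$t{\left(n,k \right)} = 6$ ($t{\left(n,k \right)} = \left(-3\right) 1 \left(-2\right) = \left(-3\right) \left(-2\right) = 6$)
$K{\left(l \right)} = \frac{1}{l}$
$X{\left(g \right)} = 2 + g^{2}$
$9 - 13 X{\left(K{\left(- (0 + t{\left(-4,-5 \right)}) \right)} \right)} = 9 - 13 \left(2 + \left(\frac{1}{\left(-1\right) \left(0 + 6\right)}\right)^{2}\right) = 9 - 13 \left(2 + \left(\frac{1}{\left(-1\right) 6}\right)^{2}\right) = 9 - 13 \left(2 + \left(\frac{1}{-6}\right)^{2}\right) = 9 - 13 \left(2 + \left(- \frac{1}{6}\right)^{2}\right) = 9 - 13 \left(2 + \frac{1}{36}\right) = 9 - \frac{949}{36} = - \frac{625}{36}$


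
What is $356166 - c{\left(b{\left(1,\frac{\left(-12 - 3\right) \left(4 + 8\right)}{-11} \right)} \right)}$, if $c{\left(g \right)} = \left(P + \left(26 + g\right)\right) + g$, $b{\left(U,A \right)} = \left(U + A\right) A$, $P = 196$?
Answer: $\frac{43000464}{121} \approx 3.5538 \cdot 10^{5}$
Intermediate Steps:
$b{\left(U,A \right)} = A \left(A + U\right)$ ($b{\left(U,A \right)} = \left(A + U\right) A = A \left(A + U\right)$)
$c{\left(g \right)} = 222 + 2 g$ ($c{\left(g \right)} = \left(196 + \left(26 + g\right)\right) + g = \left(222 + g\right) + g = 222 + 2 g$)
$356166 - c{\left(b{\left(1,\frac{\left(-12 - 3\right) \left(4 + 8\right)}{-11} \right)} \right)} = 356166 - \left(222 + 2 \frac{\left(-12 - 3\right) \left(4 + 8\right)}{-11} \left(\frac{\left(-12 - 3\right) \left(4 + 8\right)}{-11} + 1\right)\right) = 356166 - \left(222 + 2 \left(-15\right) 12 \left(- \frac{1}{11}\right) \left(\left(-15\right) 12 \left(- \frac{1}{11}\right) + 1\right)\right) = 356166 - \left(222 + 2 \left(-180\right) \left(- \frac{1}{11}\right) \left(\left(-180\right) \left(- \frac{1}{11}\right) + 1\right)\right) = 356166 - \left(222 + 2 \frac{180 \left(\frac{180}{11} + 1\right)}{11}\right) = 356166 - \left(222 + 2 \cdot \frac{180}{11} \cdot \frac{191}{11}\right) = 356166 - \left(222 + 2 \cdot \frac{34380}{121}\right) = 356166 - \left(222 + \frac{68760}{121}\right) = 356166 - \frac{95622}{121} = \frac{43000464}{121}$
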